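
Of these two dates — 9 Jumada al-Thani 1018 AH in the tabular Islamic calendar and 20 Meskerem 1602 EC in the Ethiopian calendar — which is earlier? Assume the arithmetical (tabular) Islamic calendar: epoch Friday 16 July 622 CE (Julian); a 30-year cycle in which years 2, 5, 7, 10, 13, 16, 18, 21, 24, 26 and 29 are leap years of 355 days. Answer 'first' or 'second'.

first

The two dates have Julian Day Numbers 2308987 and 2309005 respectively.
Since 2308987 < 2309005, the first date comes first.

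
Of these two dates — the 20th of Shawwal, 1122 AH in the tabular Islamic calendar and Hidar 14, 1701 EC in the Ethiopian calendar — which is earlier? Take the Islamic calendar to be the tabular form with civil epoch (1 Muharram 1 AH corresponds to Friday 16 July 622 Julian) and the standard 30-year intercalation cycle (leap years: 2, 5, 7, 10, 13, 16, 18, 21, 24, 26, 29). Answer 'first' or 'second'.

The two dates have Julian Day Numbers 2345970 and 2345219 respectively.
Since 2345219 < 2345970, the second date comes first.

second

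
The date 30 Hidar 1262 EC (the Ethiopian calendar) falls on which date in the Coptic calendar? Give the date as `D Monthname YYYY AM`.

30 Hathor 986 AM

Julian Day Number of the source date = 2184890.
Converting JDN 2184890 to the Coptic calendar gives 30 Hathor 986 AM.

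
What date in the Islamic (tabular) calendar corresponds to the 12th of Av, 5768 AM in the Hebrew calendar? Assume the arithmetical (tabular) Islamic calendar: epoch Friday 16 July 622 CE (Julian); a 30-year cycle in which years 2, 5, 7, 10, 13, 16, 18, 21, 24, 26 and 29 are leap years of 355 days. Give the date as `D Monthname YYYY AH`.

The source date corresponds to 13 August 2008 in the Gregorian calendar (JDN 2454692).
That day falls on 10 Sha'ban 1429 AH in the tabular Islamic calendar.

10 Sha'ban 1429 AH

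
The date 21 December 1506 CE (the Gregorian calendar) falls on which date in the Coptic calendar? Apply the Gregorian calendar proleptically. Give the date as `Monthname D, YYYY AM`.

Koiak 15, 1223 AM

Both dates share Julian Day Number 2271469; in the Coptic calendar that is 15 Koiak 1223 AM.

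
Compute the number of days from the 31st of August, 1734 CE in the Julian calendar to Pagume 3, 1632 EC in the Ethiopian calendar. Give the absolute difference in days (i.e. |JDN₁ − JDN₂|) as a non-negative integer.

JDN of the first date = 2354644.
JDN of the second date = 2320306.
|2320306 − 2354644| = 34338.

34338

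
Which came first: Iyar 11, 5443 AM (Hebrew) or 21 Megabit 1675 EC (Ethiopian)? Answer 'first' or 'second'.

The two dates have Julian Day Numbers 2335890 and 2335849 respectively.
Since 2335849 < 2335890, the second date comes first.

second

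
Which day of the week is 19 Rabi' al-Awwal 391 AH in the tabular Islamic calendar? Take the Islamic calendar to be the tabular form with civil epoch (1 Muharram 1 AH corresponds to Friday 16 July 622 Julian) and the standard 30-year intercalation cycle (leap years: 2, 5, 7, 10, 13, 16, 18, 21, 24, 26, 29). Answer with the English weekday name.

In the proleptic Gregorian calendar this is 22 February 1001 (JDN 2086720).
Since JDN mod 7 = 6 (0 = Monday), the day is Sunday.

Sunday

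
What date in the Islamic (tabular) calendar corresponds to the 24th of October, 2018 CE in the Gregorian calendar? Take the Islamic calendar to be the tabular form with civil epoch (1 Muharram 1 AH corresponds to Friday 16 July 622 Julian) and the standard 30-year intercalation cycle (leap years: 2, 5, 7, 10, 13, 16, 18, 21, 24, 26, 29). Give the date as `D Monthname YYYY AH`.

13 Safar 1440 AH

Julian Day Number of the source date = 2458416.
Converting JDN 2458416 to the tabular Islamic calendar gives 13 Safar 1440 AH.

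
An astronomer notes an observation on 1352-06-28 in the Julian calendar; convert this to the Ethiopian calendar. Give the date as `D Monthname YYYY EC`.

4 Hamle 1344 EC

The source date corresponds to 6 July 1352 in the proleptic Gregorian calendar (JDN 2215055).
That day falls on 4 Hamle 1344 EC in the Ethiopian calendar.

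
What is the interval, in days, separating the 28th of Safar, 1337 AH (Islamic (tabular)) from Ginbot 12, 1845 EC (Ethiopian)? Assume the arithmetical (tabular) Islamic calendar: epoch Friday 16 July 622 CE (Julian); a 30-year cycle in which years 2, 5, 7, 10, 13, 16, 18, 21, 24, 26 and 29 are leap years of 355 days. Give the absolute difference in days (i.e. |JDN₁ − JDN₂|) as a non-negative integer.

23938

First date → JDN 2421931; second date → JDN 2397993.
The interval is |2421931 − 2397993| = 23938 days.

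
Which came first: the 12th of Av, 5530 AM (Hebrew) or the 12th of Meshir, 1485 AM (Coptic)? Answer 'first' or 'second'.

second

The two dates have Julian Day Numbers 2367754 and 2367222 respectively.
Since 2367222 < 2367754, the second date comes first.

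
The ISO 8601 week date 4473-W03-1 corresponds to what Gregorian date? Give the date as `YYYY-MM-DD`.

ISO week 1 of 4473 is the week containing the first Thursday of 4473.
Week 3, day 1 (Monday) lands on 4473-01-16.

4473-01-16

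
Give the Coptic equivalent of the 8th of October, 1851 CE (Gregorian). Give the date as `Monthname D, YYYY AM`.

Julian Day Number of the source date = 2397404.
Converting JDN 2397404 to the Coptic calendar gives 28 Thout 1568 AM.

Thout 28, 1568 AM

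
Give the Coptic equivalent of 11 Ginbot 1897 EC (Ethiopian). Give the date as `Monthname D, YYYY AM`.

Julian Day Number of the source date = 2416985.
Converting JDN 2416985 to the Coptic calendar gives 11 Pashons 1621 AM.

Pashons 11, 1621 AM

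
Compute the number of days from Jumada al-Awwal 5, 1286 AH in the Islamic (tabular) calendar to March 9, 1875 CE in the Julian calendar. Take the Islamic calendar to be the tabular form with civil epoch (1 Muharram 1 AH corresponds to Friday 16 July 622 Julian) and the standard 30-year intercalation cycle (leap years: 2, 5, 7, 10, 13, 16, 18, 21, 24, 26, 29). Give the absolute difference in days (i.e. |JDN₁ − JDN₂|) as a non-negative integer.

2046

JDN of the first date = 2403923.
JDN of the second date = 2405969.
|2405969 − 2403923| = 2046.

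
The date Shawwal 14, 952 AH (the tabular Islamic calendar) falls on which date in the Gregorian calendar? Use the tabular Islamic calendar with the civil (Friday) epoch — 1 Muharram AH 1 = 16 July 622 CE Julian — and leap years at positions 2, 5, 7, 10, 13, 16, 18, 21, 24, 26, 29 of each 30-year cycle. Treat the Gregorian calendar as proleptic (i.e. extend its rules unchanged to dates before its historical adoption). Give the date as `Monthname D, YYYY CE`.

December 29, 1545 CE

Julian Day Number of the source date = 2285722.
Converting JDN 2285722 to the Gregorian calendar gives 29 December 1545 CE.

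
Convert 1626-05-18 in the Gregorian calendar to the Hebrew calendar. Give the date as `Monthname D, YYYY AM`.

Iyar 22, 5386 AM

Both dates share Julian Day Number 2315082; in the Hebrew calendar that is 22 Iyar 5386 AM.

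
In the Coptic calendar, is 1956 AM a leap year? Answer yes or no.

no

1956 mod 4 = 0; in the Coptic calendar a year is leap when year mod 4 = 3, so it is a common year.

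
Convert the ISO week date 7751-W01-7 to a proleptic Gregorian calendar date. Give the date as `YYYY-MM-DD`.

7751-01-10

ISO week 1 of 7751 is the week containing the first Thursday of 7751.
Week 1, day 7 (Sunday) lands on 7751-01-10.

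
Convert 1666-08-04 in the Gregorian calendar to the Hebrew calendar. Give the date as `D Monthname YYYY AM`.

3 Av 5426 AM

Both dates share Julian Day Number 2329770; in the Hebrew calendar that is 3 Av 5426 AM.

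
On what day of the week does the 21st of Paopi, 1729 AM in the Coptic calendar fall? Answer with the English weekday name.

Wednesday

Equivalently 31 October 2012 Gregorian, JDN 2456232.
2456232 ≡ 2 (mod 7); counting from Monday = 0 gives Wednesday.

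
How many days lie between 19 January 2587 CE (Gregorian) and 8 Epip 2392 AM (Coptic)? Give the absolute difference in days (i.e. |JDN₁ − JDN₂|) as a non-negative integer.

32689

JDN of the first date = 2665961.
JDN of the second date = 2698650.
|2698650 − 2665961| = 32689.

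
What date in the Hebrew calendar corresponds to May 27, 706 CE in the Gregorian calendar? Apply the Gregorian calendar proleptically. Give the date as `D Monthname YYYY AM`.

6 Sivan 4466 AM

Julian Day Number of the source date = 1979067.
Converting JDN 1979067 to the Hebrew calendar gives 6 Sivan 4466 AM.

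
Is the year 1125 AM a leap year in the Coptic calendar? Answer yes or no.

1125 mod 4 = 1; in the Coptic calendar a year is leap when year mod 4 = 3, so it is a common year.

no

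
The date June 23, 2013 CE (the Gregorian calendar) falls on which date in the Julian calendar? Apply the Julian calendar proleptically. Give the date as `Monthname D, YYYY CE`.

June 10, 2013 CE

At this point the Julian calendar is 13 days behind the Gregorian.
23 June 2013 Gregorian − 13 days → 10 June 2013 Julian.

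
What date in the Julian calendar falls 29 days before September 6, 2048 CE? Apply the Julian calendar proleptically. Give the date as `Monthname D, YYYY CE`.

The starting date is JDN 2469339; 2469339 − 29 = 2469310.
JDN 2469310 corresponds to August 8, 2048 CE.

August 8, 2048 CE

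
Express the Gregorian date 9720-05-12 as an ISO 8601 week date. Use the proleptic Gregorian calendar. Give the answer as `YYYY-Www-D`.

The weekday is Sunday (ISO weekday 7).
That Sunday belongs to ISO week 19 of ISO year 9720.

9720-W19-7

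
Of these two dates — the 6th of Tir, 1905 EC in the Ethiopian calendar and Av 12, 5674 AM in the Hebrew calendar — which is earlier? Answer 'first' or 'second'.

first

Converting both to JDN: 2419782 vs 2420349; the smaller is the first.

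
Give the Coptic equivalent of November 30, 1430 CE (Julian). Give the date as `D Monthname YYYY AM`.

Both dates share Julian Day Number 2243699; in the Coptic calendar that is 4 Koiak 1147 AM.

4 Koiak 1147 AM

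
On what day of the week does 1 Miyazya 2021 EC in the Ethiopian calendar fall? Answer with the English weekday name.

In the Gregorian calendar this is 9 April 2029 (JDN 2462236).
2462236 ≡ 0 (mod 7); counting from Monday = 0 gives Monday.

Monday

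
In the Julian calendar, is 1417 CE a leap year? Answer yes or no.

no

1417 mod 4 = 1, so it is a common year in the Julian calendar.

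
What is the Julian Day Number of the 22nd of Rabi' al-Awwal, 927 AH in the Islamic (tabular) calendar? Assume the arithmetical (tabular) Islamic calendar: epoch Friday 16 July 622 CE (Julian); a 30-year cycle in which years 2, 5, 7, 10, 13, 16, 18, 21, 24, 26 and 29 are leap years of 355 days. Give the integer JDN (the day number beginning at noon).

2276664

Equivalently 12 March 1521 (proleptic Gregorian).
JDN 2400001 is 17 November 1858 CE (Gregorian), MJD 0; the target day is −123337 days from there, so JDN = 2276664.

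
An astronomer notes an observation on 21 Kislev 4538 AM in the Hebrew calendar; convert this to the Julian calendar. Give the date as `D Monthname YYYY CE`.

Both dates share Julian Day Number 2005188; in the Julian calendar that is 27 November 777 CE.

27 November 777 CE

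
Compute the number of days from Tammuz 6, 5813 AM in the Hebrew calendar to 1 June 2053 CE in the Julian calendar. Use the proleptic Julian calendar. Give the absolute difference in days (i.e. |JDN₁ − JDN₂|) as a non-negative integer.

JDN of the first date = 2471076.
JDN of the second date = 2471068.
|2471068 − 2471076| = 8.

8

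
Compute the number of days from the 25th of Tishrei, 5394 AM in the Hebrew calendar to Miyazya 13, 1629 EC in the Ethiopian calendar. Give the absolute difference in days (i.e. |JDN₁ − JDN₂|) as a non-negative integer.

JDN of the first date = 2317773.
JDN of the second date = 2319070.
|2319070 − 2317773| = 1297.

1297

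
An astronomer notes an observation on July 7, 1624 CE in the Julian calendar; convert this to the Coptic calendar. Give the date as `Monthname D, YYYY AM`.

Epip 13, 1340 AM

The source date corresponds to 17 July 1624 in the Gregorian calendar (JDN 2314412).
That day falls on 13 Epip 1340 AM in the Coptic calendar.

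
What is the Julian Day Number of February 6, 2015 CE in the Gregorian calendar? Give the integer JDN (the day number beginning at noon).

JDN 2299161 is 15 October 1582 CE (Gregorian); the target day is +157899 days from there, so JDN = 2457060.

2457060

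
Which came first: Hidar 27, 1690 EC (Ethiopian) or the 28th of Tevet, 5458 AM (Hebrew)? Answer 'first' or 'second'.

Converting both to JDN: 2341214 vs 2341253; the smaller is the first.

first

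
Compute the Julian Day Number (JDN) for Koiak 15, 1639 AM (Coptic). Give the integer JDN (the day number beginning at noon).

2423413

In the Gregorian calendar the same day is 24 December 1922.
JDN 2400001 is 17 November 1858 CE (Gregorian), MJD 0; the target day is +23412 days from there, so JDN = 2423413.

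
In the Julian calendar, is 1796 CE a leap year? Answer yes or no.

1796 mod 4 = 0, so it is a leap year in the Julian calendar.

yes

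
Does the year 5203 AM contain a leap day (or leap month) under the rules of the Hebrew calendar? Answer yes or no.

Hebrew year 5203 is year 16 of its 19-year Metonic cycle; leap years are at positions 3, 6, 8, 11, 14, 17, 19, so it is a common year (12 months).

no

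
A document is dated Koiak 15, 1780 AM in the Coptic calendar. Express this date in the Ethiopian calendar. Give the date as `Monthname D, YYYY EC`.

Tahsas 15, 2056 EC

Both dates share Julian Day Number 2474914; in the Ethiopian calendar that is 15 Tahsas 2056 EC.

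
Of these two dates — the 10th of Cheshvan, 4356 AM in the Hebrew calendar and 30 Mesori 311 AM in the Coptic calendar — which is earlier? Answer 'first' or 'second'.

second

The two dates have Julian Day Numbers 1938673 and 1938616 respectively.
Since 1938616 < 1938673, the second date comes first.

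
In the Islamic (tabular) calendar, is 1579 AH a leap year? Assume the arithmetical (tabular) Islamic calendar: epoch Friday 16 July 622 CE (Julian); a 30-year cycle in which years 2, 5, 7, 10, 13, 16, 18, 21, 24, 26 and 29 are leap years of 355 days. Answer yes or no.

no

Year 1579 AH is year 19 of its 30-year cycle; leap positions are 2, 5, 7, 10, 13, 16, 18, 21, 24, 26, 29, so it is a common year (354 days).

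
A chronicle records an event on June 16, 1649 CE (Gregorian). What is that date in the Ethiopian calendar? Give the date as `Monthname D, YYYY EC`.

Sene 12, 1641 EC

Julian Day Number of the source date = 2323512.
Converting JDN 2323512 to the Ethiopian calendar gives 12 Sene 1641 EC.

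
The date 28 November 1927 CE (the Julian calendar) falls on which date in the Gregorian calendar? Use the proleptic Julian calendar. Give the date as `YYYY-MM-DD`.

The Julian–Gregorian offset here is 13 days (Julian trailing).
28 November 1927 Julian + 13 days → 11 December 1927 Gregorian.

1927-12-11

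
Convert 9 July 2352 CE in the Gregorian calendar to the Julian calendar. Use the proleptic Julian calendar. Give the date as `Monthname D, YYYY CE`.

The Julian–Gregorian offset here is 16 days (Julian trailing).
9 July 2352 Gregorian − 16 days → 23 June 2352 Julian.

June 23, 2352 CE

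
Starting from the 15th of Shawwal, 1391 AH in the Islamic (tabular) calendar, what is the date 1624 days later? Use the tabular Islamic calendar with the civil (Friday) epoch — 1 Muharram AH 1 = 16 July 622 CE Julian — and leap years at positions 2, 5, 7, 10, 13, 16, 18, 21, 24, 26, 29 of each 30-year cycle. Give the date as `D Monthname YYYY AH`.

JDN of the 15th of Shawwal, 1391 AH = 2441290.
2441290 + 1624 = 2442914.
JDN 2442914 in the tabular Islamic calendar is 16 Jumada al-Awwal 1396 AH.

16 Jumada al-Awwal 1396 AH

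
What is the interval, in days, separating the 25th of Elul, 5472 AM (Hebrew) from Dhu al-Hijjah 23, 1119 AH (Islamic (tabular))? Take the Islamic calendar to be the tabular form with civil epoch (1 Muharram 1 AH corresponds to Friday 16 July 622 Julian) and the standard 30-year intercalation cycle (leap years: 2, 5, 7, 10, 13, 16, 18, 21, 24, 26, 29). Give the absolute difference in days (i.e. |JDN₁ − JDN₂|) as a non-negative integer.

1655

JDN of the first date = 2346624.
JDN of the second date = 2344969.
|2344969 − 2346624| = 1655.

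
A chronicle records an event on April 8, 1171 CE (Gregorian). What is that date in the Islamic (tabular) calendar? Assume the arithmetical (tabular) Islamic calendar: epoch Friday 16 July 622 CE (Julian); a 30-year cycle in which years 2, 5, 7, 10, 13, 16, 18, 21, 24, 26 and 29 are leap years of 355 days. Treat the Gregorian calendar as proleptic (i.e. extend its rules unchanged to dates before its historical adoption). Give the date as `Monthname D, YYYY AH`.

Rajab 23, 566 AH

Both dates share Julian Day Number 2148856; in the tabular Islamic calendar that is 23 Rajab 566 AH.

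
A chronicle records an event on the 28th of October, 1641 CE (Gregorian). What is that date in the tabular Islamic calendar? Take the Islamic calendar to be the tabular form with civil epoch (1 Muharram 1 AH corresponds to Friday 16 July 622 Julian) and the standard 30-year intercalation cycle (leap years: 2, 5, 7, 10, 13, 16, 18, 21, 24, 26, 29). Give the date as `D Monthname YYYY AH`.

23 Rajab 1051 AH

Both dates share Julian Day Number 2320724; in the tabular Islamic calendar that is 23 Rajab 1051 AH.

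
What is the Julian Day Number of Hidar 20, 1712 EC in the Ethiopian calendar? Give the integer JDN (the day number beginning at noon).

2349243

In the Gregorian calendar the same day is 28 November 1719.
JDN 2451545 is 1 January 2000 CE (Gregorian); the target day is −102302 days from there, so JDN = 2349243.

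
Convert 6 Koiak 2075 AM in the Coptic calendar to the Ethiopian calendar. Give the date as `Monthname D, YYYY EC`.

Julian Day Number of the source date = 2582653.
Converting JDN 2582653 to the Ethiopian calendar gives 6 Tahsas 2351 EC.

Tahsas 6, 2351 EC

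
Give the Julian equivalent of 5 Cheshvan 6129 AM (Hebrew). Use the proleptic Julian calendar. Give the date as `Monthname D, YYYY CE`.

October 2, 2368 CE

The source date corresponds to 18 October 2368 in the Gregorian calendar (JDN 2586245).
That day falls on 2 October 2368 CE in the Julian calendar.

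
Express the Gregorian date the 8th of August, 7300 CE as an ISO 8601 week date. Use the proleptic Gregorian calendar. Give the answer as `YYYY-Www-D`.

7300-W31-7

The weekday is Sunday (ISO weekday 7).
That Sunday belongs to ISO week 31 of ISO year 7300.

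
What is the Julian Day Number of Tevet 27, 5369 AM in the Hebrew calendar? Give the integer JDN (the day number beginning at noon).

Equivalently 3 January 1609 (Gregorian).
JDN 2400001 is 17 November 1858 CE (Gregorian), MJD 0; the target day is −91263 days from there, so JDN = 2308738.

2308738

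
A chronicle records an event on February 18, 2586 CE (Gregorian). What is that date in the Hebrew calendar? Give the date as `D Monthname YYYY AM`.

Julian Day Number of the source date = 2665626.
Converting JDN 2665626 to the Hebrew calendar gives 8 Adar I 6346 AM.

8 Adar I 6346 AM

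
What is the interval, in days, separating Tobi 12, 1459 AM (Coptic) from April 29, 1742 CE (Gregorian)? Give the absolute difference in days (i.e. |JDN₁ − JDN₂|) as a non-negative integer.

First date → JDN 2357695; second date → JDN 2357431.
The interval is |2357695 − 2357431| = 264 days.

264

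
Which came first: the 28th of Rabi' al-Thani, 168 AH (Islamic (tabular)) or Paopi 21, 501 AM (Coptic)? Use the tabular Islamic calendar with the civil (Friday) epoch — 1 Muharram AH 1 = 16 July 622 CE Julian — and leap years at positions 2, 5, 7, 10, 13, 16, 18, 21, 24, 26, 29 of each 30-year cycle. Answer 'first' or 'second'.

second

The two dates have Julian Day Numbers 2007735 and 2007705 respectively.
Since 2007705 < 2007735, the second date comes first.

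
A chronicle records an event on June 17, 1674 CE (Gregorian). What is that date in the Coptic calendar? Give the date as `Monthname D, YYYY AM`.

Paoni 13, 1390 AM

Julian Day Number of the source date = 2332644.
Converting JDN 2332644 to the Coptic calendar gives 13 Paoni 1390 AM.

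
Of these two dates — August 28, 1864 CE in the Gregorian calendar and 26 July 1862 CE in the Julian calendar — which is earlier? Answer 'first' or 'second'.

The two dates have Julian Day Numbers 2402112 and 2401360 respectively.
Since 2401360 < 2402112, the second date comes first.

second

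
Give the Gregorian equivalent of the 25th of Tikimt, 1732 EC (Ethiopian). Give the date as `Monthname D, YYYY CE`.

November 3, 1739 CE

Both dates share Julian Day Number 2356523; in the Gregorian calendar that is 3 November 1739 CE.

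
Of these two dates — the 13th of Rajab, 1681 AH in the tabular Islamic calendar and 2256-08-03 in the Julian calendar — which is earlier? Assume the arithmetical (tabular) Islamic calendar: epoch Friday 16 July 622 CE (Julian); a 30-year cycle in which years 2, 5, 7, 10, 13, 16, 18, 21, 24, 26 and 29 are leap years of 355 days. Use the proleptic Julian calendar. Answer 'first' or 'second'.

Converting both to JDN: 2543965 vs 2545277; the smaller is the first.

first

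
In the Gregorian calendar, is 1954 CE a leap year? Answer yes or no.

no

1954 is not divisible by 4, so it is a common year.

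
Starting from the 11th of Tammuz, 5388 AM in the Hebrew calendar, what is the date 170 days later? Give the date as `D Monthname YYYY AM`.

The starting date is JDN 2315868; 2315868 + 170 = 2316038.
JDN 2316038 corresponds to 3 Tevet 5389 AM.

3 Tevet 5389 AM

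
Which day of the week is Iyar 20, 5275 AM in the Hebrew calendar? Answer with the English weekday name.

Saturday

In the proleptic Gregorian calendar this is 15 May 1515 (JDN 2274536).
2274536 ≡ 5 (mod 7); counting from Monday = 0 gives Saturday.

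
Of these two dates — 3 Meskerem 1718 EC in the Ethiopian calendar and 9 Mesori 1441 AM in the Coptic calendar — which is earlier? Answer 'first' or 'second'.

First date → JDN 2351357; second date → JDN 2351328.
JDN 2351328 < JDN 2351357, so the second date is earlier.

second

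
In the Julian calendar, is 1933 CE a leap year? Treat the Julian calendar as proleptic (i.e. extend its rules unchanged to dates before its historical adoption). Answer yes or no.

1933 mod 4 = 1, so it is a common year in the Julian calendar.

no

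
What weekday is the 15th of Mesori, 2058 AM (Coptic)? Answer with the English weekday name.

In the Gregorian calendar this is 24 August 2342 (JDN 2576693).
2576693 ≡ 0 (mod 7); counting from Monday = 0 gives Monday.

Monday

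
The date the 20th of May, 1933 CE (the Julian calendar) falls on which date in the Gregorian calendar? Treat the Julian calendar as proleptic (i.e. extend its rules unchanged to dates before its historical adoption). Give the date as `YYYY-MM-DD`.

The Julian–Gregorian offset here is 13 days (Julian trailing).
20 May 1933 Julian + 13 days → 2 June 1933 Gregorian.

1933-06-02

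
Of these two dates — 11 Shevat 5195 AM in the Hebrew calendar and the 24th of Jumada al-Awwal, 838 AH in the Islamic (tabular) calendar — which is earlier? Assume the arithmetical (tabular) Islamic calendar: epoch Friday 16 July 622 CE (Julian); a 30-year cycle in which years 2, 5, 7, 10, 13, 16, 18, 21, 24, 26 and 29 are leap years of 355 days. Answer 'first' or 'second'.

Converting both to JDN: 2245202 vs 2245186; the smaller is the second.

second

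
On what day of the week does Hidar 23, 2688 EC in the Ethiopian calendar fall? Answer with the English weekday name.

Sunday

This is JDN 2705730 (8 December 2695 Gregorian).
Since JDN mod 7 = 6 (0 = Monday), the day is Sunday.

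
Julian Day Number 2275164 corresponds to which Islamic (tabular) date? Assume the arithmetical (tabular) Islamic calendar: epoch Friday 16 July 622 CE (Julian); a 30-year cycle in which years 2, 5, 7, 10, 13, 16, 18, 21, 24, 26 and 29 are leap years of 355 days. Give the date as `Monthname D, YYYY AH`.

The proleptic Gregorian equivalent of JDN 2275164 is 1 February 1517.
In the tabular Islamic calendar that day is Dhu al-Hijjah 28, 922 AH.

Dhu al-Hijjah 28, 922 AH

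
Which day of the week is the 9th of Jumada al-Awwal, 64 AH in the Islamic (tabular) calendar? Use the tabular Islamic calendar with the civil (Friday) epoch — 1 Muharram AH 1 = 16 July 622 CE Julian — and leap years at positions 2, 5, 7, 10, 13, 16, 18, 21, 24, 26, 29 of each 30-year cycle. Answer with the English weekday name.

Sunday

Equivalently 6 January 684 Gregorian, JDN 1970891.
Since JDN mod 7 = 6 (0 = Monday), the day is Sunday.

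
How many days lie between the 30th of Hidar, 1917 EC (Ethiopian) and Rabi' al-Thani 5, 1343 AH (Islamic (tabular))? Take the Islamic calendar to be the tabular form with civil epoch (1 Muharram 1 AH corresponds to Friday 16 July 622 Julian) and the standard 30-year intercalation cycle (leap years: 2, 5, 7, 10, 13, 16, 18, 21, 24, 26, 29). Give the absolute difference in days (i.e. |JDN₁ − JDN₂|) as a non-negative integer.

36

JDN of the first date = 2424129.
JDN of the second date = 2424093.
|2424093 − 2424129| = 36.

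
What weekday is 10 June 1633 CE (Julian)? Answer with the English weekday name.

In the Gregorian calendar this is 20 June 1633 (JDN 2317672).
2317672 ≡ 0 (mod 7); counting from Monday = 0 gives Monday.

Monday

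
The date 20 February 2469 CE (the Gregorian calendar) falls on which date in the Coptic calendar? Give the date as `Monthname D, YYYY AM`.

Both dates share Julian Day Number 2622895; in the Coptic calendar that is 10 Meshir 2185 AM.

Meshir 10, 2185 AM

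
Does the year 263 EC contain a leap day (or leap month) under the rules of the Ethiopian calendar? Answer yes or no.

yes

263 mod 4 = 3; in the Ethiopian calendar a year is leap when year mod 4 = 3, so it is a leap year.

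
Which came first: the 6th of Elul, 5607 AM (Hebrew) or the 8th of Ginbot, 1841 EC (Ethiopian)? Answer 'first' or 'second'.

first

First date → JDN 2395892; second date → JDN 2396528.
JDN 2395892 < JDN 2396528, so the first date is earlier.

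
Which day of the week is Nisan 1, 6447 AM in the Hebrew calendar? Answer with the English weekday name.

Tuesday

This is JDN 2702561 (5 April 2687 Gregorian).
Since JDN mod 7 = 1 (0 = Monday), the day is Tuesday.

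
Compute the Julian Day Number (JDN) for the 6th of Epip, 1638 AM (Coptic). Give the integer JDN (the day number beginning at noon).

Equivalently 13 July 1922 (Gregorian).
JDN 2451545 is 1 January 2000 CE (Gregorian); the target day is −28296 days from there, so JDN = 2423249.

2423249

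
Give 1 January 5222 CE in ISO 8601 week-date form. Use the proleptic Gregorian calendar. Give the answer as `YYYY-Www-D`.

5221-W52-6

The weekday is Saturday (ISO weekday 6).
That Saturday belongs to ISO week 52 of ISO year 5221.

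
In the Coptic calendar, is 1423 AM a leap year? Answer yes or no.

1423 mod 4 = 3; in the Coptic calendar a year is leap when year mod 4 = 3, so it is a leap year.

yes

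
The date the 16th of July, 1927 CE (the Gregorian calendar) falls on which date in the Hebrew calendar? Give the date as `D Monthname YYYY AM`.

16 Tammuz 5687 AM

Julian Day Number of the source date = 2425078.
Converting JDN 2425078 to the Hebrew calendar gives 16 Tammuz 5687 AM.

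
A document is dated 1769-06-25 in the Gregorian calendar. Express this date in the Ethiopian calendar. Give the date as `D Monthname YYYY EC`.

Julian Day Number of the source date = 2367350.
Converting JDN 2367350 to the Ethiopian calendar gives 20 Sene 1761 EC.

20 Sene 1761 EC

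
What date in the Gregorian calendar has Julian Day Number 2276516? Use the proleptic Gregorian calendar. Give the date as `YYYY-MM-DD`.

1520-10-15

JDN 2451545 is 1 Jan 2000; 2276516 is −175029 days from there.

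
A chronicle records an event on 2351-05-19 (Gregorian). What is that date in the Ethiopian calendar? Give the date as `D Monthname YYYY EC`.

Both dates share Julian Day Number 2579883; in the Ethiopian calendar that is 8 Ginbot 2343 EC.

8 Ginbot 2343 EC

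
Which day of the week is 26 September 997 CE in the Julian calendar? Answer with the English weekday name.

Equivalently 1 October 997 Gregorian, JDN 2085481.
JDN 2085481 mod 7 = 6, and JDN 0 was a Monday, so this is a Sunday.

Sunday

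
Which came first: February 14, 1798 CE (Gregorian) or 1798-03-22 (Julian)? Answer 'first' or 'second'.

first

Converting both to JDN: 2377811 vs 2377858; the smaller is the first.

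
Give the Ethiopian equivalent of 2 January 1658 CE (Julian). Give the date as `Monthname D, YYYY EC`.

Both dates share Julian Day Number 2326644; in the Ethiopian calendar that is 7 Tir 1650 EC.

Tir 7, 1650 EC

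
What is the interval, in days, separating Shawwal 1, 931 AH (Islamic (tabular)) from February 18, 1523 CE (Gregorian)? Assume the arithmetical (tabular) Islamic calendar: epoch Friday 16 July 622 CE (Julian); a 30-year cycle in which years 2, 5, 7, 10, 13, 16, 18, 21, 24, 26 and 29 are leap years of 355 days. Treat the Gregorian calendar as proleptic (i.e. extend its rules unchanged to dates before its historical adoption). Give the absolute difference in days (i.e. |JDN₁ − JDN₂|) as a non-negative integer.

First date → JDN 2278267; second date → JDN 2277372.
The interval is |2278267 − 2277372| = 895 days.

895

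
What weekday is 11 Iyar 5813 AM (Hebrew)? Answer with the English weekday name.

In the Gregorian calendar this is 29 April 2053 (JDN 2471022).
2471022 ≡ 1 (mod 7); counting from Monday = 0 gives Tuesday.

Tuesday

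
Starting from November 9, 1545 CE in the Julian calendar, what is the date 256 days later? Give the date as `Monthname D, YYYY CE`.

July 23, 1546 CE

JDN of November 9, 1545 CE = 2285682.
2285682 + 256 = 2285938.
JDN 2285938 in the Julian calendar is July 23, 1546 CE.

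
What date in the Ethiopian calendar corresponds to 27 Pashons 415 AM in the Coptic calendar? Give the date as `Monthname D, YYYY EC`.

Ginbot 27, 691 EC

Julian Day Number of the source date = 1976509.
Converting JDN 1976509 to the Ethiopian calendar gives 27 Ginbot 691 EC.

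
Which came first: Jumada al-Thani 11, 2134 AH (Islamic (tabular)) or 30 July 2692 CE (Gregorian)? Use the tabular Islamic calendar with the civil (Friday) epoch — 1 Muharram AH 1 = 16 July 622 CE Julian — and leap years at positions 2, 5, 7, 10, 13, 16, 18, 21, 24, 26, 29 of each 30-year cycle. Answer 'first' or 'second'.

Converting both to JDN: 2704462 vs 2704504; the smaller is the first.

first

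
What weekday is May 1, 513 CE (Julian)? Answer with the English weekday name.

In the proleptic Gregorian calendar this is 3 May 513 (JDN 1908552).
1908552 ≡ 2 (mod 7); counting from Monday = 0 gives Wednesday.

Wednesday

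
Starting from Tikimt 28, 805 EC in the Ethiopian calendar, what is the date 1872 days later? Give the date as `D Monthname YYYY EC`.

Counting 1872 days forward from JDN 2017939 reaches JDN 2019811, which is 14 Tahsas 810 EC.

14 Tahsas 810 EC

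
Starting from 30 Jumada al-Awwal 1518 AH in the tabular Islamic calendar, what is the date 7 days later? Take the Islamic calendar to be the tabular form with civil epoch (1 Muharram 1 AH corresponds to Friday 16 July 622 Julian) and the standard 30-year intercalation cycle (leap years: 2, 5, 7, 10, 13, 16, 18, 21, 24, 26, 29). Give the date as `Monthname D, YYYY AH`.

JDN of 30 Jumada al-Awwal 1518 AH = 2486161.
2486161 + 7 = 2486168.
JDN 2486168 in the tabular Islamic calendar is Jumada al-Thani 7, 1518 AH.

Jumada al-Thani 7, 1518 AH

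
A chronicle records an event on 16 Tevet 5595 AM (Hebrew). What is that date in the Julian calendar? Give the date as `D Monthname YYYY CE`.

Julian Day Number of the source date = 2391296.
Converting JDN 2391296 to the Julian calendar gives 5 January 1835 CE.

5 January 1835 CE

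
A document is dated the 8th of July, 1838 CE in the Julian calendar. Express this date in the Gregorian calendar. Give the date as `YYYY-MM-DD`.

For dates in this range the Gregorian date is 12 days ahead of the Julian.
8 July 1838 Julian + 12 days → 20 July 1838 Gregorian.

1838-07-20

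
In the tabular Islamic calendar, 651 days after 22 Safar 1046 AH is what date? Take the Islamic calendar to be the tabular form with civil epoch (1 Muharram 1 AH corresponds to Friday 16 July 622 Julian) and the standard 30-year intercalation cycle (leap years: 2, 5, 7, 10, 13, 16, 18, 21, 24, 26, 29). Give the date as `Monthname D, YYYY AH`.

JDN of 22 Safar 1046 AH = 2318804.
2318804 + 651 = 2319455.
JDN 2319455 in the tabular Islamic calendar is Dhu al-Hijjah 23, 1047 AH.

Dhu al-Hijjah 23, 1047 AH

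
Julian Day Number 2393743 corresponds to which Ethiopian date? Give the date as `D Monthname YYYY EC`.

JDN 2393743 is 29 September 1841 in the Gregorian calendar.
In the Ethiopian calendar that day is 20 Meskerem 1834 EC.

20 Meskerem 1834 EC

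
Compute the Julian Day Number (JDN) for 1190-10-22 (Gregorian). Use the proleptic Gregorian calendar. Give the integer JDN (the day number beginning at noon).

2155993

JDN 2400001 is 17 November 1858 CE (Gregorian), MJD 0; the target day is −244008 days from there, so JDN = 2155993.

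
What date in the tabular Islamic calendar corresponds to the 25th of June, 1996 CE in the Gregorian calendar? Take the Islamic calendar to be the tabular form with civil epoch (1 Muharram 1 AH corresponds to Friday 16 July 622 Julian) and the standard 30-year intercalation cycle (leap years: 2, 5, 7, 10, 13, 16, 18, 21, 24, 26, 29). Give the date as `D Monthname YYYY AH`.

Both dates share Julian Day Number 2450260; in the tabular Islamic calendar that is 8 Safar 1417 AH.

8 Safar 1417 AH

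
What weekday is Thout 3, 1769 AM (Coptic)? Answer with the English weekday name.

Equivalently 13 September 2052 Gregorian, JDN 2470794.
2470794 ≡ 4 (mod 7); counting from Monday = 0 gives Friday.

Friday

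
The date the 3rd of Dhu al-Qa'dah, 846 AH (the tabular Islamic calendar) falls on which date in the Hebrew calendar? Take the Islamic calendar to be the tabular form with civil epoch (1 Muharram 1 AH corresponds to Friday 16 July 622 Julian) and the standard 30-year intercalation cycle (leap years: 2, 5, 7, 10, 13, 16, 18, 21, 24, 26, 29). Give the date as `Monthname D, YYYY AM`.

Nisan 4, 5203 AM

The source date corresponds to 14 March 1443 in the proleptic Gregorian calendar (JDN 2248177).
That day falls on 4 Nisan 5203 AM in the Hebrew calendar.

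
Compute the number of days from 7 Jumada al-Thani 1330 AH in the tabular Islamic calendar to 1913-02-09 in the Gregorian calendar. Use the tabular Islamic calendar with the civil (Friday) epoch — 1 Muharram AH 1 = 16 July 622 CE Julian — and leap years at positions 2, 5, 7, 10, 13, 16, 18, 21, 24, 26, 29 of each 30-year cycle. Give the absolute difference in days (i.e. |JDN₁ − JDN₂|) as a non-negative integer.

JDN of the first date = 2419547.
JDN of the second date = 2419808.
|2419808 − 2419547| = 261.

261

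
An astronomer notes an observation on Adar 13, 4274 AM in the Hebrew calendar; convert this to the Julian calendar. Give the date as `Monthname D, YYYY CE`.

Both dates share Julian Day Number 1908851; in the Julian calendar that is 24 February 514 CE.

February 24, 514 CE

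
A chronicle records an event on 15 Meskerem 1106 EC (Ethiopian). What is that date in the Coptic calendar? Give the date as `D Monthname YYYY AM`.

15 Thout 830 AM

The source date corresponds to 19 September 1113 in the proleptic Gregorian calendar (JDN 2127836).
That day falls on 15 Thout 830 AM in the Coptic calendar.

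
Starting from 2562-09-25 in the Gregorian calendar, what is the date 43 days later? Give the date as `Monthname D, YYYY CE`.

JDN of 2562-09-25 = 2657079.
2657079 + 43 = 2657122.
JDN 2657122 in the Gregorian calendar is November 7, 2562 CE.

November 7, 2562 CE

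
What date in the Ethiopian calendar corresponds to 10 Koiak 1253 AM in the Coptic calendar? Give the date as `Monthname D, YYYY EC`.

Tahsas 10, 1529 EC

Julian Day Number of the source date = 2282422.
Converting JDN 2282422 to the Ethiopian calendar gives 10 Tahsas 1529 EC.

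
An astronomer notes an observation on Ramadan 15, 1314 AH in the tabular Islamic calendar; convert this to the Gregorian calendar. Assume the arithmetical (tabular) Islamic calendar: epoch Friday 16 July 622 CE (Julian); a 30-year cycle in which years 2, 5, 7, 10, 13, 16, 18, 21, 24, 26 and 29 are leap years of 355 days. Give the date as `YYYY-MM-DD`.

1897-02-17

Julian Day Number of the source date = 2413973.
Converting JDN 2413973 to the Gregorian calendar gives 17 February 1897 CE.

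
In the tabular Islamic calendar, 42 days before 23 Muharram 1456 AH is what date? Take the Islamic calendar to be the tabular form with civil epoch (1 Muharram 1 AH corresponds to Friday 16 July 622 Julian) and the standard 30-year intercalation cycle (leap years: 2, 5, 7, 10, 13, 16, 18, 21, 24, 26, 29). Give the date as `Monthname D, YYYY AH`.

Dhu al-Hijjah 10, 1455 AH

The starting date is JDN 2464065; 2464065 − 42 = 2464023.
JDN 2464023 corresponds to Dhu al-Hijjah 10, 1455 AH.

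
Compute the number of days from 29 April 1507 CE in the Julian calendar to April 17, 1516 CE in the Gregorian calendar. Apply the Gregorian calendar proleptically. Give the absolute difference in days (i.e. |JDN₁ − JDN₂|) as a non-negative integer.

3266

First date → JDN 2271608; second date → JDN 2274874.
The interval is |2271608 − 2274874| = 3266 days.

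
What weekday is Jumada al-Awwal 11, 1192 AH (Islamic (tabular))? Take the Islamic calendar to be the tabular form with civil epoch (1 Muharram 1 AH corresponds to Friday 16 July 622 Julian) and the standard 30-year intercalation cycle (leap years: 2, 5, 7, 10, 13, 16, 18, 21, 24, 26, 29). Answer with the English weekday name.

This is JDN 2370619 (7 June 1778 Gregorian).
Since JDN mod 7 = 6 (0 = Monday), the day is Sunday.

Sunday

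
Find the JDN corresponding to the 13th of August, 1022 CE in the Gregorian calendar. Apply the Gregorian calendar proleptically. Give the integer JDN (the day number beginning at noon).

JDN 2400001 is 17 November 1858 CE (Gregorian), MJD 0; the target day is −305439 days from there, so JDN = 2094562.

2094562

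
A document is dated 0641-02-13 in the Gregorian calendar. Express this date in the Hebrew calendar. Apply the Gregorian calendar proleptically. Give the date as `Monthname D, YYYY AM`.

Shevat 24, 4401 AM

Both dates share Julian Day Number 1955224; in the Hebrew calendar that is 24 Shevat 4401 AM.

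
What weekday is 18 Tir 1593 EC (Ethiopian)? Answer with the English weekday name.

Tuesday

This is JDN 2305836 (23 January 1601 Gregorian).
JDN 2305836 mod 7 = 1, and JDN 0 was a Monday, so this is a Tuesday.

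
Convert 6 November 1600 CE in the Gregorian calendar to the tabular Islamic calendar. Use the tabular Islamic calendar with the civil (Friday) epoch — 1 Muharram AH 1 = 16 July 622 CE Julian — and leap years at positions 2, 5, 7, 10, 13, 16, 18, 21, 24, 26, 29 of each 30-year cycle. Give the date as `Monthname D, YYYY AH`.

Julian Day Number of the source date = 2305758.
Converting JDN 2305758 to the tabular Islamic calendar gives 28 Rabi' al-Thani 1009 AH.

Rabi' al-Thani 28, 1009 AH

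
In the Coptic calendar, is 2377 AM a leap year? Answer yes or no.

2377 mod 4 = 1; in the Coptic calendar a year is leap when year mod 4 = 3, so it is a common year.

no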